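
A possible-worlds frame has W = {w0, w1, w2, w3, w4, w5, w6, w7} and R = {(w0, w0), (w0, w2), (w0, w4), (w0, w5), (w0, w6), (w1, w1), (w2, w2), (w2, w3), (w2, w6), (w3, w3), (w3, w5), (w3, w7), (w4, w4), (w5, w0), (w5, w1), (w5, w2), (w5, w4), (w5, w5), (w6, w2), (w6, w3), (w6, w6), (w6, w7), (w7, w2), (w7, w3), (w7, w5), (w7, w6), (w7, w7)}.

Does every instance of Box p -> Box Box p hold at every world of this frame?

No

By correspondence theory, 4 is valid on a frame iff R is transitive.
Transitive: no — w0 R w2 and w2 R w3, but not w0 R w3.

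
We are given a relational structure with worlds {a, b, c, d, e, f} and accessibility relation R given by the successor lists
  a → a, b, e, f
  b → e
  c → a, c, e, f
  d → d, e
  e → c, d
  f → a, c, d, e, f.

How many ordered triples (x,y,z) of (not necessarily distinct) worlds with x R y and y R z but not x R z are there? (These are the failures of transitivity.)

15

Enumerating: (a,e,c), (a,e,d), (a,f,c), (a,f,d), (b,e,c), (b,e,d), (c,a,b), (c,e,d), (c,f,d), (d,e,c), (e,c,a), (e,c,e), (e,c,f), (e,d,e), (f,a,b).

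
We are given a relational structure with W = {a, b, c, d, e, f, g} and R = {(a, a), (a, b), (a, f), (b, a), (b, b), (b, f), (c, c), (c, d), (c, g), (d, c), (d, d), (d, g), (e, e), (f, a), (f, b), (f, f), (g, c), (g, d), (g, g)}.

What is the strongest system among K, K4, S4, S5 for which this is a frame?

Transitive (axiom 4): yes — every two-step R-path is closed by a direct edge.
Reflexive (axiom T): yes — every world is R-related to itself.
Euclidean (axiom 5): yes — any two successors of a common world are R-related.
So F validates K, K4, S4, S5. The strongest is S5.

S5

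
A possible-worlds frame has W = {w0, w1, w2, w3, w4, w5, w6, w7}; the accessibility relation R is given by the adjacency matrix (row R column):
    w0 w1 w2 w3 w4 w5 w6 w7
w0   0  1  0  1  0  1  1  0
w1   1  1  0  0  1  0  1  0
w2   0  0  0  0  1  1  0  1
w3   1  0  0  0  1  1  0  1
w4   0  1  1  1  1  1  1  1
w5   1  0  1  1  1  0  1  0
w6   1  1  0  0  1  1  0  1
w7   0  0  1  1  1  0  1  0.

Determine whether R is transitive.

Transitive: no — w0 R w1 and w1 R w4, but not w0 R w4.

No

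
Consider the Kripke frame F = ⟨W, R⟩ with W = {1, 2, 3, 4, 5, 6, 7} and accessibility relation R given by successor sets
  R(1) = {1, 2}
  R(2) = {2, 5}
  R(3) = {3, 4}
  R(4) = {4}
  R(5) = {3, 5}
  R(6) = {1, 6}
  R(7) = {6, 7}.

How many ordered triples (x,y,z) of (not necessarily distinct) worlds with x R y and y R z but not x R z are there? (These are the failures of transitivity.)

5

Enumerating: (1,2,5), (2,5,3), (5,3,4), (6,1,2), (7,6,1).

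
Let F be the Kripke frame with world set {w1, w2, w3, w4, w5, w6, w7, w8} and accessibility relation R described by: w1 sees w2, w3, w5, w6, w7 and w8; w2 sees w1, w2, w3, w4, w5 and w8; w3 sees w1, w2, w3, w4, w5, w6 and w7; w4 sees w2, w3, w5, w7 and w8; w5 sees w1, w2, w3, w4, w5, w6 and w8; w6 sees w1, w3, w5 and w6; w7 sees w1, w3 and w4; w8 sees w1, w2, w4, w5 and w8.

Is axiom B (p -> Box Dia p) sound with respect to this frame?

Yes

Axiom B corresponds to the accessibility relation being symmetric.
Symmetric: yes — every pair in R has its reverse in R.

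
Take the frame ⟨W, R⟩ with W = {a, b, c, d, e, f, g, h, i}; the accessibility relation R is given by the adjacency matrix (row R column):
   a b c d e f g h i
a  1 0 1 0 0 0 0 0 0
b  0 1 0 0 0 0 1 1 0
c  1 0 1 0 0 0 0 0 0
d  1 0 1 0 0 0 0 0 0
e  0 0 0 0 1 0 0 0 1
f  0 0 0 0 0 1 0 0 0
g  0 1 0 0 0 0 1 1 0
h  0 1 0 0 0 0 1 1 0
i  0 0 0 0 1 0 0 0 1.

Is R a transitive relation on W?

Transitive: yes — every two-step R-path is closed by a direct edge.

Yes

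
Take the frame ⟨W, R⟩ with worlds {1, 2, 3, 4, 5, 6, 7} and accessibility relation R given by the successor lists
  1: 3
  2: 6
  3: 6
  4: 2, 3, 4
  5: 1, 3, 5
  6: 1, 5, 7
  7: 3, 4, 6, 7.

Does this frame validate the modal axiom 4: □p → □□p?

By correspondence theory, 4 is valid on a frame iff R is transitive.
Transitive: no — 1 R 3 and 3 R 6, but not 1 R 6.

No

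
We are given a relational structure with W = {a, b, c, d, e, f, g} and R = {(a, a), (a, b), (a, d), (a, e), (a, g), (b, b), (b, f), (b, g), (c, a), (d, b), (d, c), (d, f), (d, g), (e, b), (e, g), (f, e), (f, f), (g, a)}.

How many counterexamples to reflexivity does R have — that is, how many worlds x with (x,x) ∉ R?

Enumerating: c, d, e, g.

4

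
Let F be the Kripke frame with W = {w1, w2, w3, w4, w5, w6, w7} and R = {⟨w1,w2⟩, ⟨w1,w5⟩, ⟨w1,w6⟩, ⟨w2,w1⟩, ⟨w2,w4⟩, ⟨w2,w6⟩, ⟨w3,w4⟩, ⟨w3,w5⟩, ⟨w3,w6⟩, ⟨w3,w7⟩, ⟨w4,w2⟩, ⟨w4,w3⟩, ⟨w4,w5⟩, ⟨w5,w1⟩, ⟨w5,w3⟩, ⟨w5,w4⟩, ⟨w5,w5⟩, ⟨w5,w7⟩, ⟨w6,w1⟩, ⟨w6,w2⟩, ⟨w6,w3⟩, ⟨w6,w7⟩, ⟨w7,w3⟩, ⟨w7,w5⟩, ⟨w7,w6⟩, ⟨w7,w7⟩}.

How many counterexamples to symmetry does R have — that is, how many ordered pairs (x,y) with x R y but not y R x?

R is symmetric; there are no such tuples.

0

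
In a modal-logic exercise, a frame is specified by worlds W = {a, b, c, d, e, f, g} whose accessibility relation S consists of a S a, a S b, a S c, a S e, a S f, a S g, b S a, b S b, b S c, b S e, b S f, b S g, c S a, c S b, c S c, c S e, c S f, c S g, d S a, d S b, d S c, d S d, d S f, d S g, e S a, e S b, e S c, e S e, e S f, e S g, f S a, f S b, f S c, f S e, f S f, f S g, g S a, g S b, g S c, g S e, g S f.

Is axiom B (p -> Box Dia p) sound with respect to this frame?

No

The schema B characterises exactly the symmetric frames.
Symmetric: no — d S a but not a S d.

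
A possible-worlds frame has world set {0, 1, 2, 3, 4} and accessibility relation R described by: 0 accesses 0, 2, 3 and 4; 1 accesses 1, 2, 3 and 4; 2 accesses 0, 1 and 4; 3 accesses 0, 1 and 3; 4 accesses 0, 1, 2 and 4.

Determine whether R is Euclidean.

Euclidean: no — 0 R 2 and 0 R 3, but not 2 R 3.

No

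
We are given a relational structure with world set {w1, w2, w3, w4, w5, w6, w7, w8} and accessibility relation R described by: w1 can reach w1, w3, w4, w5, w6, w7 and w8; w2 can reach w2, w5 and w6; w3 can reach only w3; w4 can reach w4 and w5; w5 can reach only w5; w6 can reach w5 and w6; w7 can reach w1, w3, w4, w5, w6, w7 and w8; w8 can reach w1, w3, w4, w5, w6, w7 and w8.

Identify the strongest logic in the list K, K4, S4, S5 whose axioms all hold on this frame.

S4

Transitive (axiom 4): yes — every two-step R-path is closed by a direct edge.
Reflexive (axiom T): yes — every world is R-related to itself.
Euclidean (axiom 5): no — w1 R w3 and w1 R w4, but not w3 R w4.
So F validates K, K4, S4; S5 would additionally require R to be Euclidean. The strongest is S4.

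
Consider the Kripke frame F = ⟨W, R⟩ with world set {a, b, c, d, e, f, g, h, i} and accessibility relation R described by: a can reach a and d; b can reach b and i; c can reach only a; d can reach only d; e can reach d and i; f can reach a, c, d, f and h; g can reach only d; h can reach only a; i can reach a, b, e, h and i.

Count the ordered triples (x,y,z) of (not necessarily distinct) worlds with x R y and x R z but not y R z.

Enumerating: (a,d,a), (e,d,i), (e,i,d), (f,a,c), (f,a,f), (f,a,h), (f,c,c), (f,c,d), (f,c,f), (f,c,h), (f,d,a), (f,d,c), … and 21 more.
Total: 33.

33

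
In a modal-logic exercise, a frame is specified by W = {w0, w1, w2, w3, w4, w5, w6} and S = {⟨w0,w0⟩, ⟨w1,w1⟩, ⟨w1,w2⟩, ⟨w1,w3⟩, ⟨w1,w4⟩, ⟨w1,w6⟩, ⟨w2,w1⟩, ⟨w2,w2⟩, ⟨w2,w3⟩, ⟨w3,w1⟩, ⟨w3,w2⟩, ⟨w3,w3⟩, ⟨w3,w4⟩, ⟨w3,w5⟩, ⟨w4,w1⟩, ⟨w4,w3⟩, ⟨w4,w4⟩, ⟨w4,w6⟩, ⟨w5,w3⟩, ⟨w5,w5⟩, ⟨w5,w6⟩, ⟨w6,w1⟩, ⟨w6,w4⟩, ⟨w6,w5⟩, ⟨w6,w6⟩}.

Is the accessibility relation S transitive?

No

Transitive: no — w1 S w3 and w3 S w5, but not w1 S w5.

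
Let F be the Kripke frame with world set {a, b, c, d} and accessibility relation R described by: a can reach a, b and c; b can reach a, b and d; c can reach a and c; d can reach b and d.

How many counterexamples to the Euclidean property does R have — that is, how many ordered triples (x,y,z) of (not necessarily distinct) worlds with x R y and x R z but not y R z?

Enumerating: (a,b,c), (a,c,b), (b,a,d), (b,d,a).

4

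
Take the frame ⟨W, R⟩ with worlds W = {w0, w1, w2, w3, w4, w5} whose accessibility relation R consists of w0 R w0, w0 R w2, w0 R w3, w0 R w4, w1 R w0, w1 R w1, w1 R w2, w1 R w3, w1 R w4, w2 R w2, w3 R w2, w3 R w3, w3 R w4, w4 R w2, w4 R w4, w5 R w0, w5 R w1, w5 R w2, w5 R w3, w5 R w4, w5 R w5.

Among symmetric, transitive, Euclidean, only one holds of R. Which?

transitive

Symmetric: no — w0 R w2 but not w2 R w0.
Transitive: yes — every two-step R-path is closed by a direct edge.
Euclidean: no — w0 R w2 and w0 R w3, but not w2 R w3.
Only transitive holds.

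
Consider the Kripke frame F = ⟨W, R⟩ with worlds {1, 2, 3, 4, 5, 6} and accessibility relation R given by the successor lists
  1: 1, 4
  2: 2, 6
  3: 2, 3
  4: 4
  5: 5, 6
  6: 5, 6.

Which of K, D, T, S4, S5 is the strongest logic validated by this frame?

T

Serial (axiom D): yes — every world has a successor (e.g. 1 R 1).
Reflexive (axiom T): yes — every world is R-related to itself.
Transitive (axiom 4): no — 2 R 6 and 6 R 5, but not 2 R 5.
Euclidean (axiom 5): no — 1 R 4 and 1 R 1, but not 4 R 1.
So F validates K, D, T; S4 would additionally require R to be transitive. The strongest is T.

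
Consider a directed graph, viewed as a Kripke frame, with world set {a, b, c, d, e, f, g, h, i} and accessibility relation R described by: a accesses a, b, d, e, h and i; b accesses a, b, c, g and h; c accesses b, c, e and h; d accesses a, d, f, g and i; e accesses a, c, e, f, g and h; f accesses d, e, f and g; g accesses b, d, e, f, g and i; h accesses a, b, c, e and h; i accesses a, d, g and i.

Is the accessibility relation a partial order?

Reflexive: yes — every world is R-related to itself.
Transitive: no — a R b and b R c, but not a R c.
Antisymmetric: no — a R b and b R a with a ≠ b.
So R is not a partial order.

No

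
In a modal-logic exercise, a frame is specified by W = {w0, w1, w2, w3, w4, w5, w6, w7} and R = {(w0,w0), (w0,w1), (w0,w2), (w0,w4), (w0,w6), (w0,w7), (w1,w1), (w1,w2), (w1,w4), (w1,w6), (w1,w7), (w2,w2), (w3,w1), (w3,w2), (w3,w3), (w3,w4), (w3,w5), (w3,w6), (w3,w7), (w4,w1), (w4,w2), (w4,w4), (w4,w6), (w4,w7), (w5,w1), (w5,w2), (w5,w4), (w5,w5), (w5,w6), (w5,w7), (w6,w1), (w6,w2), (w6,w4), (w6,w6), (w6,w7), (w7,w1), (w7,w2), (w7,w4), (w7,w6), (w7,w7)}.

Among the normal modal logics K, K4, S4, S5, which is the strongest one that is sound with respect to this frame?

S4

Transitive (axiom 4): yes — every two-step R-path is closed by a direct edge.
Reflexive (axiom T): yes — every world is R-related to itself.
Euclidean (axiom 5): no — w0 R w2 and w0 R w1, but not w2 R w1.
So F validates K, K4, S4; S5 would additionally require R to be Euclidean. The strongest is S4.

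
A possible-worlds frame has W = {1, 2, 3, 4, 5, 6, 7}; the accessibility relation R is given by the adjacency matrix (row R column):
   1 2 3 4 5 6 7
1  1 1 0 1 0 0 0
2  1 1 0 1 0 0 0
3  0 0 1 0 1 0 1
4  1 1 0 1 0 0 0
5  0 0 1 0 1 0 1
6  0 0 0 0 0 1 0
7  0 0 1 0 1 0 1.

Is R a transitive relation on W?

Yes

Transitive: yes — every two-step R-path is closed by a direct edge.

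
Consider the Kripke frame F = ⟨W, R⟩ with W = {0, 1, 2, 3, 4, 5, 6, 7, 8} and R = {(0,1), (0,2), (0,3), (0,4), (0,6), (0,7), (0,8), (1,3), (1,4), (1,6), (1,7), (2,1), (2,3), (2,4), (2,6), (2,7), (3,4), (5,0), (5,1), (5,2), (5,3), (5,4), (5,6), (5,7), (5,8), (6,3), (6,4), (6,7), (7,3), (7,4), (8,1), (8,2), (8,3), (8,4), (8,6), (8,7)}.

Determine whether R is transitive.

Transitive: yes — every two-step R-path is closed by a direct edge.

Yes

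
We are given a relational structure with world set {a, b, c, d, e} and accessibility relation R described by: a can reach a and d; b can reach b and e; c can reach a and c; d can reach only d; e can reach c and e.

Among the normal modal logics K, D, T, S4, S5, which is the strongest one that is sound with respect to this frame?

Serial (axiom D): yes — every world has a successor (e.g. a R a).
Reflexive (axiom T): yes — every world is R-related to itself.
Transitive (axiom 4): no — b R e and e R c, but not b R c.
Euclidean (axiom 5): no — a R d and a R a, but not d R a.
So F validates K, D, T; S4 would additionally require R to be transitive. The strongest is T.

T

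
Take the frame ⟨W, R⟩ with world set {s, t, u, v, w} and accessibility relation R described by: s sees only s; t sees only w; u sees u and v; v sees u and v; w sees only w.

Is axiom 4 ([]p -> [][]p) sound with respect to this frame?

By correspondence theory, 4 is valid on a frame iff R is transitive.
Transitive: yes — every two-step R-path is closed by a direct edge.

Yes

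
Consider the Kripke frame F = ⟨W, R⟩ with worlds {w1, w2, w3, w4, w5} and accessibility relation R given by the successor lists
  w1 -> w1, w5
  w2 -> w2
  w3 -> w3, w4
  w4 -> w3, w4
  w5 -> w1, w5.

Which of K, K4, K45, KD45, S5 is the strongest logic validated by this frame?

S5

Transitive (axiom 4): yes — every two-step R-path is closed by a direct edge.
Euclidean (axiom 5): yes — any two successors of a common world are R-related.
Serial (axiom D): yes — every world has a successor (e.g. w1 R w1).
Reflexive (axiom T): yes — every world is R-related to itself.
So F validates K, K4, K45, KD45, S5. The strongest is S5.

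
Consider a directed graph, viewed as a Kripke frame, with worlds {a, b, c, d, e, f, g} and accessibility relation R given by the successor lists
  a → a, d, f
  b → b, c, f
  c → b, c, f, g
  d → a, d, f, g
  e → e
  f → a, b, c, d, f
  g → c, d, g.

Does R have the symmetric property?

Yes

Symmetric: yes — every pair in R has its reverse in R.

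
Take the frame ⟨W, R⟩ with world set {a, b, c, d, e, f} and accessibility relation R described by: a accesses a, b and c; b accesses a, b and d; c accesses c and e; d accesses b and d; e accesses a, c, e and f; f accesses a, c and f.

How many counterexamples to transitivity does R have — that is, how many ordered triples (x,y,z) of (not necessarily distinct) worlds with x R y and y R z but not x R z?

Enumerating: (a,b,d), (a,c,e), (b,a,c), (c,e,a), (c,e,f), (d,b,a), (e,a,b), (f,a,b), (f,c,e).

9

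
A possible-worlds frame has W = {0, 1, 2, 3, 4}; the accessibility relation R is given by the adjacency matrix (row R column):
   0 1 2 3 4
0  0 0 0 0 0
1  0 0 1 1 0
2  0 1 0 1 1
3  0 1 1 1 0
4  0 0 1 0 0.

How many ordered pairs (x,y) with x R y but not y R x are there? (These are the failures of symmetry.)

0

R is symmetric; there are no such tuples.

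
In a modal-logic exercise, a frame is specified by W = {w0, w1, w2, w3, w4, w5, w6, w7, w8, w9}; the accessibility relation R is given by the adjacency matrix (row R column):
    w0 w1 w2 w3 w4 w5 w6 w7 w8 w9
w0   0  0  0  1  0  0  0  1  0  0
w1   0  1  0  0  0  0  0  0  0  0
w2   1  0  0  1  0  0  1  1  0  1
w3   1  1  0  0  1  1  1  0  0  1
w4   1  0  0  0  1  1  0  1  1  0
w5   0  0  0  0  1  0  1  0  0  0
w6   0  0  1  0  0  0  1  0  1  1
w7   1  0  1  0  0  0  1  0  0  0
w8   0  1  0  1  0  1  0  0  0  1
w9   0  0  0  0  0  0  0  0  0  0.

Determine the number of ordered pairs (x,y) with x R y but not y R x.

Enumerating: (w2,w0), (w2,w3), (w2,w9), (w3,w1), (w3,w4), (w3,w5), (w3,w6), (w3,w9), (w4,w0), (w4,w7), (w4,w8), (w5,w6), … and 7 more.
Total: 19.

19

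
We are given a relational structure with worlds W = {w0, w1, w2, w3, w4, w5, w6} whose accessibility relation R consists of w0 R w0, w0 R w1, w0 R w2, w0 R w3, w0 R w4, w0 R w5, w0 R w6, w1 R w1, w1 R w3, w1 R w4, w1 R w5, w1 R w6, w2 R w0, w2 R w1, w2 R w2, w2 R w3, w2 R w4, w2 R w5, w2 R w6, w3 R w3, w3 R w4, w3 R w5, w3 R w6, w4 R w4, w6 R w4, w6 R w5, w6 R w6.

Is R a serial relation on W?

Serial: no — w5 has no R-successor.

No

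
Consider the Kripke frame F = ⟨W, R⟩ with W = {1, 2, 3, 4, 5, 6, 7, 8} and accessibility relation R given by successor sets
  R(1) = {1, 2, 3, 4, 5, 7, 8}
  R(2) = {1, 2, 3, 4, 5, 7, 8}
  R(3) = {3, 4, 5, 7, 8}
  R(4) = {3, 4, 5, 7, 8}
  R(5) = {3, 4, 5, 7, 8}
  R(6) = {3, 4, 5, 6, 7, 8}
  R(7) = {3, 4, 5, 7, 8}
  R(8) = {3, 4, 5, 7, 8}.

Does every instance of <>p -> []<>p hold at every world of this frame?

Axiom 5 corresponds to the accessibility relation being Euclidean.
Euclidean: no — 1 R 3 and 1 R 2, but not 3 R 2.

No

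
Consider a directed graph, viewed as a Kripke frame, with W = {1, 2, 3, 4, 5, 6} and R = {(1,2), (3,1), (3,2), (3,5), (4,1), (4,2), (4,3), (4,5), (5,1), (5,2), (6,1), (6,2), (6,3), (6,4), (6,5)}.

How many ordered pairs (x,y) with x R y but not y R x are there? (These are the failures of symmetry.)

Enumerating: (1,2), (3,1), (3,2), (3,5), (4,1), (4,2), (4,3), (4,5), (5,1), (5,2), (6,1), (6,2), (6,3), (6,4), (6,5).

15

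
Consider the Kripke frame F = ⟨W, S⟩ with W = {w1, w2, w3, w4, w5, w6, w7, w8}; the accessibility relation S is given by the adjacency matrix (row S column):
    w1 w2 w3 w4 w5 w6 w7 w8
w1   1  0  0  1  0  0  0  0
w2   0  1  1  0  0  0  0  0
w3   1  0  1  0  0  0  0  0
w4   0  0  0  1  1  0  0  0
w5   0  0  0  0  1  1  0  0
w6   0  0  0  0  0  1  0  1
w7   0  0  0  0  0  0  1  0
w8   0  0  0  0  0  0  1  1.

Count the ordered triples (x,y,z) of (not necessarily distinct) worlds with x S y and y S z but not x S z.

Enumerating: (w1,w4,w5), (w2,w3,w1), (w3,w1,w4), (w4,w5,w6), (w5,w6,w8), (w6,w8,w7).

6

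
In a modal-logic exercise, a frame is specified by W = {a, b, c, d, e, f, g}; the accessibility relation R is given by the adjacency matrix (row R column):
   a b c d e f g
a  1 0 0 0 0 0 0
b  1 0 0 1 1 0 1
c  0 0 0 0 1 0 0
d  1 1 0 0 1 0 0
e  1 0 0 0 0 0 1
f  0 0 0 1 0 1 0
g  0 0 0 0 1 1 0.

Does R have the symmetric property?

No

Symmetric: no — b R a but not a R b.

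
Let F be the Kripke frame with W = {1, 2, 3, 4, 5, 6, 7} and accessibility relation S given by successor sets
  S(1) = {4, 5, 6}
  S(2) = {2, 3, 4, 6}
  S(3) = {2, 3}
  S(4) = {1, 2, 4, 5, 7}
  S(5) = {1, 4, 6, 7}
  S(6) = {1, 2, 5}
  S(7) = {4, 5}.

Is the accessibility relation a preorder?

Reflexive: no — 1 is not related to itself.
Transitive: no — 1 S 4 and 4 S 2, but not 1 S 2.
So S is not a preorder.

No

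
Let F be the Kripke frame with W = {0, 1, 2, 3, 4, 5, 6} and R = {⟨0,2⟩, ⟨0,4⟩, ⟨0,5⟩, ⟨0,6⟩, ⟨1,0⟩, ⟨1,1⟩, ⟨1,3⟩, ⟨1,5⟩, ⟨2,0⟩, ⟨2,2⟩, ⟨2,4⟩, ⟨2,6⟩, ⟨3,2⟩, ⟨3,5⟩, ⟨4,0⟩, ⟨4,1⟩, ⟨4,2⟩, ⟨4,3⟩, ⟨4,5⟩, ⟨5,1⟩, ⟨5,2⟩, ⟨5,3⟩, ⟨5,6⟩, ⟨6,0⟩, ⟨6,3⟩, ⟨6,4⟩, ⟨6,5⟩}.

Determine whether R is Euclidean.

No

Euclidean: no — 0 R 2 and 0 R 5, but not 2 R 5.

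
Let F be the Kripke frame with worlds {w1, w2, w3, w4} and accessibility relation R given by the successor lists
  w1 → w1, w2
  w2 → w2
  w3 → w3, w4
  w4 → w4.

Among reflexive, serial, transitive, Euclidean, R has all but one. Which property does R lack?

Euclidean

Reflexive: yes — every world is R-related to itself.
Serial: yes — every world has a successor (e.g. w1 R w1).
Transitive: yes — every two-step R-path is closed by a direct edge.
Euclidean: no — w1 R w2 and w1 R w1, but not w2 R w1.
Only Euclidean fails.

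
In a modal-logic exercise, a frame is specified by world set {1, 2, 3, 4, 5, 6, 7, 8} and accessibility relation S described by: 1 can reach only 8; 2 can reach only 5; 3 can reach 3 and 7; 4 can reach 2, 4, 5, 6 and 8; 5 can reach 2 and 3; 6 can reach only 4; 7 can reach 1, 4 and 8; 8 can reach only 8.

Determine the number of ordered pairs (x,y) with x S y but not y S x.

Enumerating: (1,8), (3,7), (4,2), (4,5), (4,8), (5,3), (7,1), (7,4), (7,8).

9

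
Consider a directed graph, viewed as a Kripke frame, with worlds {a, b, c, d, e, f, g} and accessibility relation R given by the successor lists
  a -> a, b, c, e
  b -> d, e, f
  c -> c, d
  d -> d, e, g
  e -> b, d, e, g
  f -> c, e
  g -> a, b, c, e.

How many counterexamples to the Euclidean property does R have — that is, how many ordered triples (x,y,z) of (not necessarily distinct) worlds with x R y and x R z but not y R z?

Enumerating: (a,b,a), (a,b,b), (a,b,c), (a,c,a), (a,c,b), (a,c,e), (a,e,a), (a,e,c), (b,d,f), (b,e,f), (b,f,d), (b,f,f), … and 18 more.
Total: 30.

30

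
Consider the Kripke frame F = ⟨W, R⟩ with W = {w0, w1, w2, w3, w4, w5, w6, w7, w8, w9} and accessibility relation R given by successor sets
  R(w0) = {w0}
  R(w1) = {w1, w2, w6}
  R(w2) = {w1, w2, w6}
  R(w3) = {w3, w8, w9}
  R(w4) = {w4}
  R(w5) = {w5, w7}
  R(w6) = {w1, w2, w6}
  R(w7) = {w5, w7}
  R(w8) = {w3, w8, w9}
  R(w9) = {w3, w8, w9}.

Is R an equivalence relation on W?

Yes

Reflexive: yes — every world is R-related to itself.
Symmetric: yes — every pair in R has its reverse in R.
Transitive: yes — every two-step R-path is closed by a direct edge.
So R is an equivalence relation.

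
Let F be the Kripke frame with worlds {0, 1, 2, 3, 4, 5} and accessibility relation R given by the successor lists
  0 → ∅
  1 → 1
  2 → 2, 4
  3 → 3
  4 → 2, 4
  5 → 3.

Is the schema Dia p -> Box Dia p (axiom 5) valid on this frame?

Yes

The schema 5 characterises exactly the Euclidean frames.
Euclidean: yes — any two successors of a common world are R-related.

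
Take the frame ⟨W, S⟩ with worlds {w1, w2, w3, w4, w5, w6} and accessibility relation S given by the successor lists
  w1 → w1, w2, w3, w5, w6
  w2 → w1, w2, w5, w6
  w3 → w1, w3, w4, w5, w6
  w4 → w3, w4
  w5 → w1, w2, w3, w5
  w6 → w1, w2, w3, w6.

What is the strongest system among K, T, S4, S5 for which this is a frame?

T

Reflexive (axiom T): yes — every world is S-related to itself.
Transitive (axiom 4): no — w1 S w3 and w3 S w4, but not w1 S w4.
Euclidean (axiom 5): no — w1 S w2 and w1 S w3, but not w2 S w3.
So F validates K, T; S4 would additionally require S to be transitive. The strongest is T.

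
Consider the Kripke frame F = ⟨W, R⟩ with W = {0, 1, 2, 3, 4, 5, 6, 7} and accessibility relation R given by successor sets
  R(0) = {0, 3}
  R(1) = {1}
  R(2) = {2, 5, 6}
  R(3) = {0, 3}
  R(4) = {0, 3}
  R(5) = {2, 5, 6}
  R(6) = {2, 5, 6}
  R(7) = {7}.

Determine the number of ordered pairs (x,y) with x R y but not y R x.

Enumerating: (4,0), (4,3).

2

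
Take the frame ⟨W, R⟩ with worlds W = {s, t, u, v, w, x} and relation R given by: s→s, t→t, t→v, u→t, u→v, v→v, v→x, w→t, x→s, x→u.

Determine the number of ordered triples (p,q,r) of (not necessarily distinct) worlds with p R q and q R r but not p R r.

Enumerating: (t,v,x), (u,v,x), (v,x,s), (v,x,u), (w,t,v), (x,u,t), (x,u,v).

7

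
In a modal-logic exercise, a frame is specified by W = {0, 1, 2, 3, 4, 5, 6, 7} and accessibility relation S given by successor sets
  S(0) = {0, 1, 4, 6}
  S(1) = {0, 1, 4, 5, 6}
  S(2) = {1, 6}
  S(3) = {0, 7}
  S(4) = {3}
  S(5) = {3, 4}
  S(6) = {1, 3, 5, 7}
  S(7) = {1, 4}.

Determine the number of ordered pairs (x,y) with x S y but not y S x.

Enumerating: (0,4), (0,6), (1,4), (1,5), (2,1), (2,6), (3,0), (3,7), (4,3), (5,3), (5,4), (6,3), (6,5), (6,7), (7,1), (7,4).

16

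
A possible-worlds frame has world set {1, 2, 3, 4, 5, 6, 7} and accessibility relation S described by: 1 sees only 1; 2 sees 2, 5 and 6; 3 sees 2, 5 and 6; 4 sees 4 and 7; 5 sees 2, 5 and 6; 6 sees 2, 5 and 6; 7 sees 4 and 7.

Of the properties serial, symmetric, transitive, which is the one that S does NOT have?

symmetric

Serial: yes — every world has a successor (e.g. 1 S 1).
Symmetric: no — 3 S 2 but not 2 S 3.
Transitive: yes — every two-step S-path is closed by a direct edge.
Only symmetric fails.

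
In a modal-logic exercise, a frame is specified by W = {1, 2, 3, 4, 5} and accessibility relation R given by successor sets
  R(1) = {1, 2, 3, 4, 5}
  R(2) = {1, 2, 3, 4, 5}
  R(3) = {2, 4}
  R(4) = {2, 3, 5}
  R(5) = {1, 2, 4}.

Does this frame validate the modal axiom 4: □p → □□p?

The schema 4 characterises exactly the transitive frames.
Transitive: no — 3 R 2 and 2 R 1, but not 3 R 1.

No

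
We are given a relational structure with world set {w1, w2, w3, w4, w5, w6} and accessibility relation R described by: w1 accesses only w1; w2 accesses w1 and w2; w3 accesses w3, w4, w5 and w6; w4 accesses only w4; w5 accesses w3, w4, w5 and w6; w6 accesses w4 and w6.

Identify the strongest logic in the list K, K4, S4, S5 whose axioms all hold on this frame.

Transitive (axiom 4): yes — every two-step R-path is closed by a direct edge.
Reflexive (axiom T): yes — every world is R-related to itself.
Euclidean (axiom 5): no — w3 R w4 and w3 R w5, but not w4 R w5.
So F validates K, K4, S4; S5 would additionally require R to be Euclidean. The strongest is S4.

S4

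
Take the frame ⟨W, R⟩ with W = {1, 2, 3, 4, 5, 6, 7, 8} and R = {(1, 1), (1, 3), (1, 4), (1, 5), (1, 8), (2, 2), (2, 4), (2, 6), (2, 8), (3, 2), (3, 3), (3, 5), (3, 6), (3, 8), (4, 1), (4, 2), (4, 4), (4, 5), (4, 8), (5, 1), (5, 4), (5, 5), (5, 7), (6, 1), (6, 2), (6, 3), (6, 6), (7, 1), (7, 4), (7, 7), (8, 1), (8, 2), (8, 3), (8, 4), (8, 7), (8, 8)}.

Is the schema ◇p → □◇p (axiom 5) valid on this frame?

No

The schema 5 characterises exactly the Euclidean frames.
Euclidean: no — 1 R 3 and 1 R 4, but not 3 R 4.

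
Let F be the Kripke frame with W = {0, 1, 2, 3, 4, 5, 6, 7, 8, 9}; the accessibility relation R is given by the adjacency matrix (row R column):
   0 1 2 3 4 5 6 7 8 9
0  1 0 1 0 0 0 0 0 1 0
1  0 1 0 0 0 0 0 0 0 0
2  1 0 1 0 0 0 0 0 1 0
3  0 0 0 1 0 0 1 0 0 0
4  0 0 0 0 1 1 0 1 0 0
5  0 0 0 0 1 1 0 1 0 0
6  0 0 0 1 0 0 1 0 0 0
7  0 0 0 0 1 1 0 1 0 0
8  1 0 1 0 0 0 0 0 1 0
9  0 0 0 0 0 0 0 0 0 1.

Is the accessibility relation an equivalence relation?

Reflexive: yes — every world is R-related to itself.
Symmetric: yes — every pair in R has its reverse in R.
Transitive: yes — every two-step R-path is closed by a direct edge.
So R is an equivalence relation.

Yes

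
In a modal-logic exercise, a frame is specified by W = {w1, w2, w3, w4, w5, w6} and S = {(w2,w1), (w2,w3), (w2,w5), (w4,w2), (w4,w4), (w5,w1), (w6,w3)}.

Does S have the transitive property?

No

Transitive: no — w4 S w2 and w2 S w1, but not w4 S w1.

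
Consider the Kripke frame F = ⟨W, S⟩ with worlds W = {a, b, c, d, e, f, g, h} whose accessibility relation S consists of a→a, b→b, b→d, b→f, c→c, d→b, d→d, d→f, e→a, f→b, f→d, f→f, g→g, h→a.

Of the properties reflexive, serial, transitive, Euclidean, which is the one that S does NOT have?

reflexive

Reflexive: no — e is not related to itself.
Serial: yes — every world has a successor (e.g. a S a).
Transitive: yes — every two-step S-path is closed by a direct edge.
Euclidean: yes — any two successors of a common world are S-related.
Only reflexive fails.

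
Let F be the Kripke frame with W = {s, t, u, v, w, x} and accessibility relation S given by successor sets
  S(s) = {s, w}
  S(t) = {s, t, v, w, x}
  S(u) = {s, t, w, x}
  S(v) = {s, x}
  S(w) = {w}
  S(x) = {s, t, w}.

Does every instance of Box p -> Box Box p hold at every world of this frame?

No

Axiom 4 corresponds to the accessibility relation being transitive.
Transitive: no — u S t and t S v, but not u S v.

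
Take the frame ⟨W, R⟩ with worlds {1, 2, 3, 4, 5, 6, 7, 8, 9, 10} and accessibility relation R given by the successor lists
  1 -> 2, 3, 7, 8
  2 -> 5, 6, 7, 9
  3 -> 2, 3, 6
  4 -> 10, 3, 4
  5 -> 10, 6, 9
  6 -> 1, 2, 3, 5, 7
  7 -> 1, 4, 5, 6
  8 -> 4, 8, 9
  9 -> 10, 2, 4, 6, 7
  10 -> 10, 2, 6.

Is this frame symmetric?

Symmetric: no — 1 R 2 but not 2 R 1.

No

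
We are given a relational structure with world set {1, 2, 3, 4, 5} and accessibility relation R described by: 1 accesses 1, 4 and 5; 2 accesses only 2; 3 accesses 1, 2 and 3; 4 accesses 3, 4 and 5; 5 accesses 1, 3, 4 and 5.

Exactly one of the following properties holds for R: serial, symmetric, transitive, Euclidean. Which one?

Serial: yes — every world has a successor (e.g. 1 R 1).
Symmetric: no — 1 R 4 but not 4 R 1.
Transitive: no — 1 R 4 and 4 R 3, but not 1 R 3.
Euclidean: no — 3 R 1 and 3 R 2, but not 1 R 2.
Only serial holds.

serial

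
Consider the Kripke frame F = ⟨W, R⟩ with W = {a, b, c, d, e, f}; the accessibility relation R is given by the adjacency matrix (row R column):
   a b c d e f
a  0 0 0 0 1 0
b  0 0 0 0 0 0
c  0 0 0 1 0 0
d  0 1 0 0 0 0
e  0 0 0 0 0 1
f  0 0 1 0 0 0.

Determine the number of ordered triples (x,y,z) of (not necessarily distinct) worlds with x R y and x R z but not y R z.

Enumerating: (a,e,e), (c,d,d), (d,b,b), (e,f,f), (f,c,c).

5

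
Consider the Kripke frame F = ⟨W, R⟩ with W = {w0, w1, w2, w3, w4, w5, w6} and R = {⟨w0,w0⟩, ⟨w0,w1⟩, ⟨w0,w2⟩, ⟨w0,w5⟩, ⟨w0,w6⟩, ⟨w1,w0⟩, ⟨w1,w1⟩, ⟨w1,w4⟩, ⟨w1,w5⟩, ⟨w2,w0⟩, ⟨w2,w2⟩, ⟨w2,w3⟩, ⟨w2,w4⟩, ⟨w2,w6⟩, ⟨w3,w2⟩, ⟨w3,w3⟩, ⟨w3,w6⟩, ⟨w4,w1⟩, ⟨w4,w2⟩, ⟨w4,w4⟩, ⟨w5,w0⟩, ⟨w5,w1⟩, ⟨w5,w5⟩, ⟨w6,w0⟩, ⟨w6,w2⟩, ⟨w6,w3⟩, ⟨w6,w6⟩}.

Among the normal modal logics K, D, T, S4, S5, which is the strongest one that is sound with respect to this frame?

T

Serial (axiom D): yes — every world has a successor (e.g. w0 R w0).
Reflexive (axiom T): yes — every world is R-related to itself.
Transitive (axiom 4): no — w0 R w1 and w1 R w4, but not w0 R w4.
Euclidean (axiom 5): no — w0 R w1 and w0 R w2, but not w1 R w2.
So F validates K, D, T; S4 would additionally require R to be transitive. The strongest is T.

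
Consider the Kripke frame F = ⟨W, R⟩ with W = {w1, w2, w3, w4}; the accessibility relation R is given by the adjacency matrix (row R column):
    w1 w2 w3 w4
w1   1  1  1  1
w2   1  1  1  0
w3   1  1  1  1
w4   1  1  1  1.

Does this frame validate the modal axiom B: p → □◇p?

No

Axiom B corresponds to the accessibility relation being symmetric.
Symmetric: no — w4 R w2 but not w2 R w4.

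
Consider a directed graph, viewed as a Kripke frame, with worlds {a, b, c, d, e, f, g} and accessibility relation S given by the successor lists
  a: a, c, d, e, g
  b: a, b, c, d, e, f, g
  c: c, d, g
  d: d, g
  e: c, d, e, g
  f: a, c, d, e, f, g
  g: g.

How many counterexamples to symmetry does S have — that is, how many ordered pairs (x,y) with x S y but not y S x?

Enumerating: (a,c), (a,d), (a,e), (a,g), (b,a), (b,c), (b,d), (b,e), (b,f), (b,g), (c,d), (c,g), … and 9 more.
Total: 21.

21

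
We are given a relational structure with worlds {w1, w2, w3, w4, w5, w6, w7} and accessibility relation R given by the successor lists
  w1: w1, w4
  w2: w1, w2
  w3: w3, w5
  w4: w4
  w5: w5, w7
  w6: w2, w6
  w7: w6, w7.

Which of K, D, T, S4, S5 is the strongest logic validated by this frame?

T

Serial (axiom D): yes — every world has a successor (e.g. w1 R w1).
Reflexive (axiom T): yes — every world is R-related to itself.
Transitive (axiom 4): no — w2 R w1 and w1 R w4, but not w2 R w4.
Euclidean (axiom 5): no — w1 R w4 and w1 R w1, but not w4 R w1.
So F validates K, D, T; S4 would additionally require R to be transitive. The strongest is T.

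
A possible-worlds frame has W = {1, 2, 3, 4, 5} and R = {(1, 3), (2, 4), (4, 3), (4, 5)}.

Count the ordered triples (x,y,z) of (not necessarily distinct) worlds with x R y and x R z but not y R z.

Enumerating: (1,3,3), (2,4,4), (4,3,3), (4,3,5), (4,5,3), (4,5,5).

6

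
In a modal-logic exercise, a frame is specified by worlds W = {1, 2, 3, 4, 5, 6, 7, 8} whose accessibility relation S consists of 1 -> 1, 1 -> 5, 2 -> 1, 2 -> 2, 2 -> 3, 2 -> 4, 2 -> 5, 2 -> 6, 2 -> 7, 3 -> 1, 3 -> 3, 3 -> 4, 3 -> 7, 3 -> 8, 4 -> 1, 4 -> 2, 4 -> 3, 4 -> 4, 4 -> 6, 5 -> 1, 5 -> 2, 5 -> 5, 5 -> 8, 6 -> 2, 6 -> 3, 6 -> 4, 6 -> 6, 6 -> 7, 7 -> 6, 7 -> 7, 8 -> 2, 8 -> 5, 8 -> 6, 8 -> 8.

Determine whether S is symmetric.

Symmetric: no — 2 S 1 but not 1 S 2.

No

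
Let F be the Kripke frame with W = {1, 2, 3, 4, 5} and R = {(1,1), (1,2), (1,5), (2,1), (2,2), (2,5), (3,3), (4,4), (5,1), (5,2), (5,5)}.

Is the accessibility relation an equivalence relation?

Reflexive: yes — every world is R-related to itself.
Symmetric: yes — every pair in R has its reverse in R.
Transitive: yes — every two-step R-path is closed by a direct edge.
So R is an equivalence relation.

Yes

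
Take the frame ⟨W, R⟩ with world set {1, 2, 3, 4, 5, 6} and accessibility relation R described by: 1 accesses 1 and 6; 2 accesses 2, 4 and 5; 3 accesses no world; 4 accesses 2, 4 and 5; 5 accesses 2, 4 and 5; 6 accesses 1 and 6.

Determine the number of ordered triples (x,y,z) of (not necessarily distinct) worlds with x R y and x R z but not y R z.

R is Euclidean; there are no such tuples.

0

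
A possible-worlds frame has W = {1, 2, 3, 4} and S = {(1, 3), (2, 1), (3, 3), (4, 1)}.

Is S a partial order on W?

No

Reflexive: no — 1 is not related to itself.
Transitive: no — 2 S 1 and 1 S 3, but not 2 S 3.
Antisymmetric: yes — no distinct pair is related both ways.
So S is not a partial order.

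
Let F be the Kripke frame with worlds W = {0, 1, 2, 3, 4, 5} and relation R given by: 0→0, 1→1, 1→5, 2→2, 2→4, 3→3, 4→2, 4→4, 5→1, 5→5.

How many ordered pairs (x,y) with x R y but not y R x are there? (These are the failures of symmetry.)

R is symmetric; there are no such tuples.

0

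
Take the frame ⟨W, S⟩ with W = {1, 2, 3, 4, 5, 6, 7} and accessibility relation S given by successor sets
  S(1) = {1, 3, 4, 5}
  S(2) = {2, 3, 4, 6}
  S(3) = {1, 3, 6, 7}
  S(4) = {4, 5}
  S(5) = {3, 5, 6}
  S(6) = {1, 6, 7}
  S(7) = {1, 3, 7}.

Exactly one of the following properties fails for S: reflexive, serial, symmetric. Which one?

symmetric

Reflexive: yes — every world is S-related to itself.
Serial: yes — every world has a successor (e.g. 1 S 1).
Symmetric: no — 1 S 4 but not 4 S 1.
Only symmetric fails.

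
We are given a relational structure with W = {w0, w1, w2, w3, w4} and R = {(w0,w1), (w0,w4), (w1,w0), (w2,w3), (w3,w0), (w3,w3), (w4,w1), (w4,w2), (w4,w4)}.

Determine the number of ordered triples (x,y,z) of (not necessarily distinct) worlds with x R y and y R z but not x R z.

Enumerating: (w0,w1,w0), (w0,w4,w2), (w1,w0,w1), (w1,w0,w4), (w2,w3,w0), (w3,w0,w1), (w3,w0,w4), (w4,w1,w0), (w4,w2,w3).

9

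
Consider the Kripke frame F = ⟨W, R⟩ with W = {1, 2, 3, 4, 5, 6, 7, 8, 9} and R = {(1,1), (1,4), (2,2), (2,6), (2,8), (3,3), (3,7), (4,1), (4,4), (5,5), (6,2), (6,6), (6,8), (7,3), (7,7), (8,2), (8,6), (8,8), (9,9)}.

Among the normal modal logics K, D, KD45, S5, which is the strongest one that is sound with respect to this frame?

S5

Serial (axiom D): yes — every world has a successor (e.g. 1 R 1).
Euclidean (axiom 5): yes — any two successors of a common world are R-related.
Transitive (axiom 4): yes — every two-step R-path is closed by a direct edge.
Reflexive (axiom T): yes — every world is R-related to itself.
So F validates K, D, KD45, S5. The strongest is S5.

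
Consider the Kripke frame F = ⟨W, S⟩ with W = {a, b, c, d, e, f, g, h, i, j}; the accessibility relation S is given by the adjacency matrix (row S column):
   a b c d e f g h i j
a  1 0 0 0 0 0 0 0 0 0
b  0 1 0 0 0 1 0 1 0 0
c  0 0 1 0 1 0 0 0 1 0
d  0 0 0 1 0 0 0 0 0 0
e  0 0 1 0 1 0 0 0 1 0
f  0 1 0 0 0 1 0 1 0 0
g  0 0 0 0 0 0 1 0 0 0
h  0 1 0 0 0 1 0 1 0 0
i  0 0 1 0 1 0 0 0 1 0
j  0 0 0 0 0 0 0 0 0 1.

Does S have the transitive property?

Transitive: yes — every two-step S-path is closed by a direct edge.

Yes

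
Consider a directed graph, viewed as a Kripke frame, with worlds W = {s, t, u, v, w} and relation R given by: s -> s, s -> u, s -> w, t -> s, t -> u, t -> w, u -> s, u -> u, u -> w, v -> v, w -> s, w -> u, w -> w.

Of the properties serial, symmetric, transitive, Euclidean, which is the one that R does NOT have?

symmetric

Serial: yes — every world has a successor (e.g. s R s).
Symmetric: no — t R s but not s R t.
Transitive: yes — every two-step R-path is closed by a direct edge.
Euclidean: yes — any two successors of a common world are R-related.
Only symmetric fails.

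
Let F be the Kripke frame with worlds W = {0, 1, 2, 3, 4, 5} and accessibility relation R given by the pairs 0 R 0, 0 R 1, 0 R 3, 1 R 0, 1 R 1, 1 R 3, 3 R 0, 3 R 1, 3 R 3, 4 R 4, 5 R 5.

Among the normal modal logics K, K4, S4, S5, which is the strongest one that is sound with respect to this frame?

Transitive (axiom 4): yes — every two-step R-path is closed by a direct edge.
Reflexive (axiom T): no — 2 is not related to itself.
Euclidean (axiom 5): yes — any two successors of a common world are R-related.
So F validates K, K4; S4 would additionally require R to be reflexive. The strongest is K4.

K4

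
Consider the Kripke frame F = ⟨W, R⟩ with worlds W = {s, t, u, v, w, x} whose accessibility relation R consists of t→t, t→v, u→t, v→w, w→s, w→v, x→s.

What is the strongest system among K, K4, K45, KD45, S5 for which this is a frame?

Transitive (axiom 4): no — t R v and v R w, but not t R w.
Euclidean (axiom 5): no — w R s and w R v, but not s R v.
Serial (axiom D): no — s has no R-successor.
Reflexive (axiom T): no — s is not related to itself.
So F validates K; K4 would additionally require R to be transitive. The strongest is K.

K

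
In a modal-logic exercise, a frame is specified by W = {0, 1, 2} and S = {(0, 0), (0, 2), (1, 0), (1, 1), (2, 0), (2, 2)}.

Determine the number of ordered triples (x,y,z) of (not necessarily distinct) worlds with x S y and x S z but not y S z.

Enumerating: (1,0,1).

1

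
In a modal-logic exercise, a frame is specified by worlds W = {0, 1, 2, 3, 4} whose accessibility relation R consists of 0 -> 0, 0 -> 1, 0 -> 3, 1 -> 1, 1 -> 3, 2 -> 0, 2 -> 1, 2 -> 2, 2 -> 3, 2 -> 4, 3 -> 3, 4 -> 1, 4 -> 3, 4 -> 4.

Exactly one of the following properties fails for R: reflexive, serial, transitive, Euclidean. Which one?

Euclidean

Reflexive: yes — every world is R-related to itself.
Serial: yes — every world has a successor (e.g. 0 R 0).
Transitive: yes — every two-step R-path is closed by a direct edge.
Euclidean: no — 0 R 3 and 0 R 1, but not 3 R 1.
Only Euclidean fails.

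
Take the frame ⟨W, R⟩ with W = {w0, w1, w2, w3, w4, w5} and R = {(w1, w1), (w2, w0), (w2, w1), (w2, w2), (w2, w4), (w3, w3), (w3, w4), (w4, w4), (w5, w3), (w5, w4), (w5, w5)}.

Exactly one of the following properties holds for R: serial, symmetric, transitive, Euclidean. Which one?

transitive

Serial: no — w0 has no R-successor.
Symmetric: no — w2 R w0 but not w0 R w2.
Transitive: yes — every two-step R-path is closed by a direct edge.
Euclidean: no — w2 R w0 and w2 R w1, but not w0 R w1.
Only transitive holds.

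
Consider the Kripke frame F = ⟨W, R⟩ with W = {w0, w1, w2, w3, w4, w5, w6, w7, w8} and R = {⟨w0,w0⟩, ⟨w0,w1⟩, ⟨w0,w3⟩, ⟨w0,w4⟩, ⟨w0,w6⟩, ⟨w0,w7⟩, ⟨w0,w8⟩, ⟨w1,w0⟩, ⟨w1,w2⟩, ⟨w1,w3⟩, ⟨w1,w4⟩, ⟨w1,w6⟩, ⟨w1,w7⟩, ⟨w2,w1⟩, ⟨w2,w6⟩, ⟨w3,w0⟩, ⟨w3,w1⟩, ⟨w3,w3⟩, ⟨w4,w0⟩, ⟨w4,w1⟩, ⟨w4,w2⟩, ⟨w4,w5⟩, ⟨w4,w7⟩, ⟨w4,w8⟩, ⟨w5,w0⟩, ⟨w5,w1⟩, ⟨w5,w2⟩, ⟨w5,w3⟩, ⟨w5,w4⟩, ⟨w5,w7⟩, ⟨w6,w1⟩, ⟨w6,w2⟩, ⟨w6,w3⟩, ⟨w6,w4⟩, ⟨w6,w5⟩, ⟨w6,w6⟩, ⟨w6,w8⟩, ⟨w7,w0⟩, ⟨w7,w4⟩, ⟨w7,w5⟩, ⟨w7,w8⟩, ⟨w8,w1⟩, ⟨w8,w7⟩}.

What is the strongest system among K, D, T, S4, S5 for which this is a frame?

D

Serial (axiom D): yes — every world has a successor (e.g. w0 R w0).
Reflexive (axiom T): no — w1 is not related to itself.
Transitive (axiom 4): no — w0 R w1 and w1 R w2, but not w0 R w2.
Euclidean (axiom 5): no — w0 R w1 and w0 R w8, but not w1 R w8.
So F validates K, D; T would additionally require R to be reflexive. The strongest is D.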